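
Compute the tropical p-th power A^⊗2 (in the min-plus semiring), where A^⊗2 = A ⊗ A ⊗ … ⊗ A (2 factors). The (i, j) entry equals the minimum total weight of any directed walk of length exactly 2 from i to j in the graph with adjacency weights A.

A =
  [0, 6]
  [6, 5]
A^⊗2 =
  [0, 6]
  [6, 10]

Each entry (A^⊗2)_ij equals the minimum over all length-2 walks i = v_0 → v_1 → … → v_2 = j of Σ_t A[v_t][v_{t+1}]. For example, for (i, j) = (0, 1) we minimise over 2 possible intermediate vertex sequences; the minimum is 6, attained along the walk 0 → 0 → 1.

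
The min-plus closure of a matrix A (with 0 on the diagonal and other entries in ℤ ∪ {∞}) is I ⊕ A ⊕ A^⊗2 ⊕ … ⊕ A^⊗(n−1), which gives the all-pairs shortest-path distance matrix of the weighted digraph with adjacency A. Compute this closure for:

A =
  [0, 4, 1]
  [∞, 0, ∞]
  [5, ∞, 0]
Closure =
  [0, 4, 1]
  [∞, 0, ∞]
  [5, 9, 0]

This is the Floyd-Warshall all-pairs shortest-path computation. For each intermediate vertex k = 0, 1, …, 2, update dist[i][j] ← min(dist[i][j], dist[i][k] + dist[k][j]). The final matrix gives, for each (i, j), the minimum total weight of any directed path from i to j (possibly empty when i = j).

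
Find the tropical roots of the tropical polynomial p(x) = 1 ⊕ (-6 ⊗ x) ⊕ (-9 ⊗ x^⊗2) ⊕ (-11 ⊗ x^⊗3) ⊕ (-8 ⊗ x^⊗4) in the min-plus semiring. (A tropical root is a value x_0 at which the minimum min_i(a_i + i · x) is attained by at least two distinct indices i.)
Roots: {-3, 2, 3, 7}

Each tropical root is a break point of the lower envelope of the lines y = a_i + i · x (there are 5 lines, with slopes 0, 1, ..., 4). Only the lines that attain the minimum somewhere contribute to roots; other lines are dominated. Here the surviving (envelope) indices are i = 4, i = 3, i = 2, i = 1, i = 0.
Intersections between consecutive envelope lines give the roots: for adjacent envelope indices i < j the intersection is x = (a_i − a_j) / (j − i). Reading off the sorted break points: {-3, 2, 3, 7}.
Verification: at each break x_0, at least two indices attain the minimum of min_i(a_i + i · x_0).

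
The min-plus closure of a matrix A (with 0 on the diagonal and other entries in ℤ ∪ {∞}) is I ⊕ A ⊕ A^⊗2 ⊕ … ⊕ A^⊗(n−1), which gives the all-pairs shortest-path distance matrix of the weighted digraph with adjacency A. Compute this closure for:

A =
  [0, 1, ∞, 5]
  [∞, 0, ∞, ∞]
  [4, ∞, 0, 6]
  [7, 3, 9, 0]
Closure =
  [0, 1, 14, 5]
  [∞, 0, ∞, ∞]
  [4, 5, 0, 6]
  [7, 3, 9, 0]

This is the Floyd-Warshall all-pairs shortest-path computation. For each intermediate vertex k = 0, 1, …, 3, update dist[i][j] ← min(dist[i][j], dist[i][k] + dist[k][j]). The final matrix gives, for each (i, j), the minimum total weight of any directed path from i to j (possibly empty when i = j).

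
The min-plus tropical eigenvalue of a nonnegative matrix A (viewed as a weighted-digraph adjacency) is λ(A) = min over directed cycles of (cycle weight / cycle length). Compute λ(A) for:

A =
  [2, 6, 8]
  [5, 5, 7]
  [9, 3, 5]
λ(A) = 2

Enumerate directed cycles and compute their means (weight / length). Sample:
  cycle 0 → 0: weight = 2, length = 1, mean = 2/1 ≈ 2.000
  cycle 1 → 1: weight = 5, length = 1, mean = 5/1 ≈ 5.000
  cycle 2 → 2: weight = 5, length = 1, mean = 5/1 ≈ 5.000
  cycle 0 → 1 → 0: weight = 11, length = 2, mean = 11/2 ≈ 5.500
  cycle 0 → 2 → 0: weight = 17, length = 2, mean = 17/2 ≈ 8.500
  cycle 1 → 0 → 1: weight = 11, length = 2, mean = 11/2 ≈ 5.500
Minimum mean = 2.000, attained e.g. along the cycle 0 → 0 with weight 2 and length 1. So λ(A) = 2/1 = 2.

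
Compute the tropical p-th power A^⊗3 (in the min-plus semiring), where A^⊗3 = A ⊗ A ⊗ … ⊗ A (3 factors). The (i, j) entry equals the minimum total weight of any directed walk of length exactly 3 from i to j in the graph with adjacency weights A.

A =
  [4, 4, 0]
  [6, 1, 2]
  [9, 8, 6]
A^⊗3 =
  [11, 6, 7]
  [8, 3, 4]
  [15, 10, 11]

Each entry (A^⊗3)_ij equals the minimum over all length-3 walks i = v_0 → v_1 → … → v_3 = j of Σ_t A[v_t][v_{t+1}]. For example, for (i, j) = (0, 2) we minimise over 9 possible intermediate vertex sequences; the minimum is 7, attained along the walk 0 → 1 → 1 → 2.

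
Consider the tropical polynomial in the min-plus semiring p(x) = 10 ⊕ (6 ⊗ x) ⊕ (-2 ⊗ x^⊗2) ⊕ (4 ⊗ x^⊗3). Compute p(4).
p(4) = 6

A tropical monomial a ⊗ x^⊗i evaluates to a + i · x. Evaluating each term at x = 4:
  Term 0 contributes 10 + 0 · 4 = 10
  Term 1 contributes 6 + 1 · 4 = 10
  Term 2 contributes -2 + 2 · 4 = 6
  Term 3 contributes 4 + 3 · 4 = 16
p(4) = ⊕ of these = min[10, 10, 6, 16] = 6.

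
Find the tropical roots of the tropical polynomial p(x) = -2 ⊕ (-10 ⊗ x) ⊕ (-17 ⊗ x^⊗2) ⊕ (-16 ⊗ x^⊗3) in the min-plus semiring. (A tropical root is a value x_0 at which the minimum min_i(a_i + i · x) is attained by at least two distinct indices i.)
Roots: {-1, 7, 8}

Each tropical root is a break point of the lower envelope of the lines y = a_i + i · x (there are 4 lines, with slopes 0, 1, ..., 3). Only the lines that attain the minimum somewhere contribute to roots; other lines are dominated. Here the surviving (envelope) indices are i = 3, i = 2, i = 1, i = 0.
Intersections between consecutive envelope lines give the roots: for adjacent envelope indices i < j the intersection is x = (a_i − a_j) / (j − i). Reading off the sorted break points: {-1, 7, 8}.
Verification: at each break x_0, at least two indices attain the minimum of min_i(a_i + i · x_0).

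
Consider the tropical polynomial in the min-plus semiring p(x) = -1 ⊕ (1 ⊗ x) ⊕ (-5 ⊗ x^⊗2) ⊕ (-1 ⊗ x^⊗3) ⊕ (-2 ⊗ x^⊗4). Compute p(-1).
p(-1) = -7

A tropical monomial a ⊗ x^⊗i evaluates to a + i · x. Evaluating each term at x = -1:
  Term 0 contributes -1 + 0 · -1 = -1
  Term 1 contributes 1 + 1 · -1 = 0
  Term 2 contributes -5 + 2 · -1 = -7
  Term 3 contributes -1 + 3 · -1 = -4
  Term 4 contributes -2 + 4 · -1 = -6
p(-1) = ⊕ of these = min[-1, 0, -7, -4, -6] = -7.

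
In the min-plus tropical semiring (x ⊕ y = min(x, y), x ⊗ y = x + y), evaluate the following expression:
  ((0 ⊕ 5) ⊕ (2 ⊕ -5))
((0 ⊕ 5) ⊕ (2 ⊕ -5)) = -5

Expand innermost to outermost. Recall ⊕ takes the minimum of its arguments and ⊗ takes their sum. Working out the expression ((0 ⊕ 5) ⊕ (2 ⊕ -5)) gives -5.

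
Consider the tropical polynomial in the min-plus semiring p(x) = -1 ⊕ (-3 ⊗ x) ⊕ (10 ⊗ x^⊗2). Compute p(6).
p(6) = -1

A tropical monomial a ⊗ x^⊗i evaluates to a + i · x. Evaluating each term at x = 6:
  Term 0 contributes -1 + 0 · 6 = -1
  Term 1 contributes -3 + 1 · 6 = 3
  Term 2 contributes 10 + 2 · 6 = 22
p(6) = ⊕ of these = min[-1, 3, 22] = -1.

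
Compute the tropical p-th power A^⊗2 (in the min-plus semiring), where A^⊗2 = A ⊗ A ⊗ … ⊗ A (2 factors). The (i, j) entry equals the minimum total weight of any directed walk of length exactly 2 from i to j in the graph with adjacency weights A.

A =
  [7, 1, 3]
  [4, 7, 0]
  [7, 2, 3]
A^⊗2 =
  [5, 5, 1]
  [7, 2, 3]
  [6, 5, 2]

Each entry (A^⊗2)_ij equals the minimum over all length-2 walks i = v_0 → v_1 → … → v_2 = j of Σ_t A[v_t][v_{t+1}]. For example, for (i, j) = (0, 2) we minimise over 3 possible intermediate vertex sequences; the minimum is 1, attained along the walk 0 → 1 → 2.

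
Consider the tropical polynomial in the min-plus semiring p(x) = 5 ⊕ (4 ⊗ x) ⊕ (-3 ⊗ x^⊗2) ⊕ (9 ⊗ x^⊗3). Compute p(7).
p(7) = 5

A tropical monomial a ⊗ x^⊗i evaluates to a + i · x. Evaluating each term at x = 7:
  Term 0 contributes 5 + 0 · 7 = 5
  Term 1 contributes 4 + 1 · 7 = 11
  Term 2 contributes -3 + 2 · 7 = 11
  Term 3 contributes 9 + 3 · 7 = 30
p(7) = ⊕ of these = min[5, 11, 11, 30] = 5.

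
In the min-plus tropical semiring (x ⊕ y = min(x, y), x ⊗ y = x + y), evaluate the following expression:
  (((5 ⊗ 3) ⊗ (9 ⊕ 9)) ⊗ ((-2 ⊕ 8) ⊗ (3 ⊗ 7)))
(((5 ⊗ 3) ⊗ (9 ⊕ 9)) ⊗ ((-2 ⊕ 8) ⊗ (3 ⊗ 7))) = 25

Expand innermost to outermost. Recall ⊕ takes the minimum of its arguments and ⊗ takes their sum. Working out the expression (((5 ⊗ 3) ⊗ (9 ⊕ 9)) ⊗ ((-2 ⊕ 8) ⊗ (3 ⊗ 7))) gives 25.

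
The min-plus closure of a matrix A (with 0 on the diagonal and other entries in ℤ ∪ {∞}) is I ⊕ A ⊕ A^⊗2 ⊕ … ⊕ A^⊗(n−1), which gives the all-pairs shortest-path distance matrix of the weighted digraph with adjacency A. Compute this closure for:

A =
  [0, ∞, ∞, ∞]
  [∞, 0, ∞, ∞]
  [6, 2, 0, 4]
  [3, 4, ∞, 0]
Closure =
  [0, ∞, ∞, ∞]
  [∞, 0, ∞, ∞]
  [6, 2, 0, 4]
  [3, 4, ∞, 0]

This is the Floyd-Warshall all-pairs shortest-path computation. For each intermediate vertex k = 0, 1, …, 3, update dist[i][j] ← min(dist[i][j], dist[i][k] + dist[k][j]). The final matrix gives, for each (i, j), the minimum total weight of any directed path from i to j (possibly empty when i = j).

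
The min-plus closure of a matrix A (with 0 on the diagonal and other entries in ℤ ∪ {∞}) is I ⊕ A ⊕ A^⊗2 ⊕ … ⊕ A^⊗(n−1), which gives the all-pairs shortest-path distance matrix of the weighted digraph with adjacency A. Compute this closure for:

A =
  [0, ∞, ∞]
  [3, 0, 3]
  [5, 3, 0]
Closure =
  [0, ∞, ∞]
  [3, 0, 3]
  [5, 3, 0]

This is the Floyd-Warshall all-pairs shortest-path computation. For each intermediate vertex k = 0, 1, …, 2, update dist[i][j] ← min(dist[i][j], dist[i][k] + dist[k][j]). The final matrix gives, for each (i, j), the minimum total weight of any directed path from i to j (possibly empty when i = j).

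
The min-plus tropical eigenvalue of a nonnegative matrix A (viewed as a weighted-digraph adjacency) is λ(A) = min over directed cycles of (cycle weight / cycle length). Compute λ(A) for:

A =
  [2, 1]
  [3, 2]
λ(A) = 2

Enumerate directed cycles and compute their means (weight / length). Sample:
  cycle 0 → 0: weight = 2, length = 1, mean = 2/1 ≈ 2.000
  cycle 1 → 1: weight = 2, length = 1, mean = 2/1 ≈ 2.000
  cycle 0 → 1 → 0: weight = 4, length = 2, mean = 4/2 ≈ 2.000
  cycle 1 → 0 → 1: weight = 4, length = 2, mean = 4/2 ≈ 2.000
Minimum mean = 2.000, attained e.g. along the cycle 0 → 0 with weight 2 and length 1. So λ(A) = 2/1 = 2.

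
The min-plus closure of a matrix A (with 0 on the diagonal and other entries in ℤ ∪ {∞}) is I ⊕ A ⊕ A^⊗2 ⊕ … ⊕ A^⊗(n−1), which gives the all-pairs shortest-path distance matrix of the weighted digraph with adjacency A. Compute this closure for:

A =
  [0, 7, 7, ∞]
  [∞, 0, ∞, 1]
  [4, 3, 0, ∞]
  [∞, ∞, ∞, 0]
Closure =
  [0, 7, 7, 8]
  [∞, 0, ∞, 1]
  [4, 3, 0, 4]
  [∞, ∞, ∞, 0]

This is the Floyd-Warshall all-pairs shortest-path computation. For each intermediate vertex k = 0, 1, …, 3, update dist[i][j] ← min(dist[i][j], dist[i][k] + dist[k][j]). The final matrix gives, for each (i, j), the minimum total weight of any directed path from i to j (possibly empty when i = j).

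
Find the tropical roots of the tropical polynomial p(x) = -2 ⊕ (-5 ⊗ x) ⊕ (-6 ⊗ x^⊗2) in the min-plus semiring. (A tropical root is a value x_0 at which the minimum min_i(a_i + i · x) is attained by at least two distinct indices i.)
Roots: {1, 3}

Each tropical root is a break point of the lower envelope of the lines y = a_i + i · x (there are 3 lines, with slopes 0, 1, ..., 2). Only the lines that attain the minimum somewhere contribute to roots; other lines are dominated. Here the surviving (envelope) indices are i = 2, i = 1, i = 0.
Intersections between consecutive envelope lines give the roots: for adjacent envelope indices i < j the intersection is x = (a_i − a_j) / (j − i). Reading off the sorted break points: {1, 3}.
Verification: at each break x_0, at least two indices attain the minimum of min_i(a_i + i · x_0).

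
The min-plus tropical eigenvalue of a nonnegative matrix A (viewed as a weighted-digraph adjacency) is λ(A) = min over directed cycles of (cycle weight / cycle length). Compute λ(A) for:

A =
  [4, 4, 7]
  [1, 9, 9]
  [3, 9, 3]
λ(A) = 5/2

Enumerate directed cycles and compute their means (weight / length). Sample:
  cycle 0 → 0: weight = 4, length = 1, mean = 4/1 ≈ 4.000
  cycle 1 → 1: weight = 9, length = 1, mean = 9/1 ≈ 9.000
  cycle 2 → 2: weight = 3, length = 1, mean = 3/1 ≈ 3.000
  cycle 0 → 1 → 0: weight = 5, length = 2, mean = 5/2 ≈ 2.500
  cycle 0 → 2 → 0: weight = 10, length = 2, mean = 10/2 ≈ 5.000
  cycle 1 → 0 → 1: weight = 5, length = 2, mean = 5/2 ≈ 2.500
Minimum mean = 2.500, attained e.g. along the cycle 0 → 1 → 0 with weight 5 and length 2. So λ(A) = 5/2 = 5/2.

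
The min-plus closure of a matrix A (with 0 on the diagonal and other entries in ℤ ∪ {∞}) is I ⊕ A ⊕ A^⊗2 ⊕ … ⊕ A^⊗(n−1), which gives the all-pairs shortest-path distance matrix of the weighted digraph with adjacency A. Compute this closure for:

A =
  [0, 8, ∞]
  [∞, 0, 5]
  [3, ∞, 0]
Closure =
  [0, 8, 13]
  [8, 0, 5]
  [3, 11, 0]

This is the Floyd-Warshall all-pairs shortest-path computation. For each intermediate vertex k = 0, 1, …, 2, update dist[i][j] ← min(dist[i][j], dist[i][k] + dist[k][j]). The final matrix gives, for each (i, j), the minimum total weight of any directed path from i to j (possibly empty when i = j).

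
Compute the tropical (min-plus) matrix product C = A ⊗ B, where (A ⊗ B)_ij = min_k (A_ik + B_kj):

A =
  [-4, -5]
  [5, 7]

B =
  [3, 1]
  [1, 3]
A ⊗ B =
  [-4, -3]
  [8, 6]

Apply the min-plus product entry-by-entry:
  C[0][0] = min over k of (A[0][0] + B[0][0] = -4 + 3 = -1, A[0][1] + B[1][0] = -5 + 1 = -4) = -4 (attained at k = 1)
  C[0][1] = min over k of (A[0][0] + B[0][1] = -4 + 1 = -3, A[0][1] + B[1][1] = -5 + 3 = -2) = -3 (attained at k = 0)
  C[1][0] = min over k of (A[1][0] + B[0][0] = 5 + 3 = 8, A[1][1] + B[1][0] = 7 + 1 = 8) = 8 (attained at k = 0)
  C[1][1] = min over k of (A[1][0] + B[0][1] = 5 + 1 = 6, A[1][1] + B[1][1] = 7 + 3 = 10) = 6 (attained at k = 0)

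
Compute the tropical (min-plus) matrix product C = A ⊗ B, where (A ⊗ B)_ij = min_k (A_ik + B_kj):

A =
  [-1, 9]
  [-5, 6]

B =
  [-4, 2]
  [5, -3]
A ⊗ B =
  [-5, 1]
  [-9, -3]

Apply the min-plus product entry-by-entry:
  C[0][0] = min over k of (A[0][0] + B[0][0] = -1 + -4 = -5, A[0][1] + B[1][0] = 9 + 5 = 14) = -5 (attained at k = 0)
  C[0][1] = min over k of (A[0][0] + B[0][1] = -1 + 2 = 1, A[0][1] + B[1][1] = 9 + -3 = 6) = 1 (attained at k = 0)
  C[1][0] = min over k of (A[1][0] + B[0][0] = -5 + -4 = -9, A[1][1] + B[1][0] = 6 + 5 = 11) = -9 (attained at k = 0)
  C[1][1] = min over k of (A[1][0] + B[0][1] = -5 + 2 = -3, A[1][1] + B[1][1] = 6 + -3 = 3) = -3 (attained at k = 0)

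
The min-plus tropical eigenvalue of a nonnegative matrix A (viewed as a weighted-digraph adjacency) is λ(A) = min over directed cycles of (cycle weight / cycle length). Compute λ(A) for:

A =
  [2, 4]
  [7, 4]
λ(A) = 2

Enumerate directed cycles and compute their means (weight / length). Sample:
  cycle 0 → 0: weight = 2, length = 1, mean = 2/1 ≈ 2.000
  cycle 1 → 1: weight = 4, length = 1, mean = 4/1 ≈ 4.000
  cycle 0 → 1 → 0: weight = 11, length = 2, mean = 11/2 ≈ 5.500
  cycle 1 → 0 → 1: weight = 11, length = 2, mean = 11/2 ≈ 5.500
Minimum mean = 2.000, attained e.g. along the cycle 0 → 0 with weight 2 and length 1. So λ(A) = 2/1 = 2.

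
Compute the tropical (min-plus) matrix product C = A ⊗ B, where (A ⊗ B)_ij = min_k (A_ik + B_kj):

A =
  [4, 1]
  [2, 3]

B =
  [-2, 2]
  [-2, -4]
A ⊗ B =
  [-1, -3]
  [0, -1]

Apply the min-plus product entry-by-entry:
  C[0][0] = min over k of (A[0][0] + B[0][0] = 4 + -2 = 2, A[0][1] + B[1][0] = 1 + -2 = -1) = -1 (attained at k = 1)
  C[0][1] = min over k of (A[0][0] + B[0][1] = 4 + 2 = 6, A[0][1] + B[1][1] = 1 + -4 = -3) = -3 (attained at k = 1)
  C[1][0] = min over k of (A[1][0] + B[0][0] = 2 + -2 = 0, A[1][1] + B[1][0] = 3 + -2 = 1) = 0 (attained at k = 0)
  C[1][1] = min over k of (A[1][0] + B[0][1] = 2 + 2 = 4, A[1][1] + B[1][1] = 3 + -4 = -1) = -1 (attained at k = 1)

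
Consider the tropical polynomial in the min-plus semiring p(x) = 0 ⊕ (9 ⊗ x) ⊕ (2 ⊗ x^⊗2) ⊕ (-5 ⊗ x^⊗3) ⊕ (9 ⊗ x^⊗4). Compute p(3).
p(3) = 0

A tropical monomial a ⊗ x^⊗i evaluates to a + i · x. Evaluating each term at x = 3:
  Term 0 contributes 0 + 0 · 3 = 0
  Term 1 contributes 9 + 1 · 3 = 12
  Term 2 contributes 2 + 2 · 3 = 8
  Term 3 contributes -5 + 3 · 3 = 4
  Term 4 contributes 9 + 4 · 3 = 21
p(3) = ⊕ of these = min[0, 12, 8, 4, 21] = 0.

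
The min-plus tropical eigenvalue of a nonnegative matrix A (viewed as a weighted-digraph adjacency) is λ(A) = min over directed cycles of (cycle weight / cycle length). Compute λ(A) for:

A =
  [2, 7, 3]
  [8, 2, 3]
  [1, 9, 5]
λ(A) = 2

Enumerate directed cycles and compute their means (weight / length). Sample:
  cycle 0 → 0: weight = 2, length = 1, mean = 2/1 ≈ 2.000
  cycle 1 → 1: weight = 2, length = 1, mean = 2/1 ≈ 2.000
  cycle 2 → 2: weight = 5, length = 1, mean = 5/1 ≈ 5.000
  cycle 0 → 1 → 0: weight = 15, length = 2, mean = 15/2 ≈ 7.500
  cycle 0 → 2 → 0: weight = 4, length = 2, mean = 4/2 ≈ 2.000
  cycle 1 → 0 → 1: weight = 15, length = 2, mean = 15/2 ≈ 7.500
Minimum mean = 2.000, attained e.g. along the cycle 0 → 0 with weight 2 and length 1. So λ(A) = 2/1 = 2.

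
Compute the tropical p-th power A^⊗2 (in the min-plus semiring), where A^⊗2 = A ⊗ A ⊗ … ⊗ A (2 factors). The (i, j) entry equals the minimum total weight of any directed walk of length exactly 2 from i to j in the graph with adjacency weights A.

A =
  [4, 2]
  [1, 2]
A^⊗2 =
  [3, 4]
  [3, 3]

Each entry (A^⊗2)_ij equals the minimum over all length-2 walks i = v_0 → v_1 → … → v_2 = j of Σ_t A[v_t][v_{t+1}]. For example, for (i, j) = (0, 1) we minimise over 2 possible intermediate vertex sequences; the minimum is 4, attained along the walk 0 → 1 → 1.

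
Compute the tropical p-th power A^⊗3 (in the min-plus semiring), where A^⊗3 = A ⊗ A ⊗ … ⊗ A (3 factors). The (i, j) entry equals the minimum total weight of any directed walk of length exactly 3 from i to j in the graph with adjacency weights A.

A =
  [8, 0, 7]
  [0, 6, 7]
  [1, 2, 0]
A^⊗3 =
  [6, 0, 7]
  [0, 6, 7]
  [1, 1, 0]

Each entry (A^⊗3)_ij equals the minimum over all length-3 walks i = v_0 → v_1 → … → v_3 = j of Σ_t A[v_t][v_{t+1}]. For example, for (i, j) = (0, 2) we minimise over 9 possible intermediate vertex sequences; the minimum is 7, attained along the walk 0 → 1 → 0 → 2.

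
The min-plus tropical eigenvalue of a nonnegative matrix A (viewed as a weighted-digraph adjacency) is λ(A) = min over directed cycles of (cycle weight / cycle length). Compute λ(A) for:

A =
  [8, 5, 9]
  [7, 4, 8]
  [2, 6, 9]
λ(A) = 4

Enumerate directed cycles and compute their means (weight / length). Sample:
  cycle 0 → 0: weight = 8, length = 1, mean = 8/1 ≈ 8.000
  cycle 1 → 1: weight = 4, length = 1, mean = 4/1 ≈ 4.000
  cycle 2 → 2: weight = 9, length = 1, mean = 9/1 ≈ 9.000
  cycle 0 → 1 → 0: weight = 12, length = 2, mean = 12/2 ≈ 6.000
  cycle 0 → 2 → 0: weight = 11, length = 2, mean = 11/2 ≈ 5.500
  cycle 1 → 0 → 1: weight = 12, length = 2, mean = 12/2 ≈ 6.000
Minimum mean = 4.000, attained e.g. along the cycle 1 → 1 with weight 4 and length 1. So λ(A) = 4/1 = 4.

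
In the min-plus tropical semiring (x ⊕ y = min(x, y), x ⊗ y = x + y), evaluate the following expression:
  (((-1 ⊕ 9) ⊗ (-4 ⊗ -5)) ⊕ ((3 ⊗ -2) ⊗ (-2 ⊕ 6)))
(((-1 ⊕ 9) ⊗ (-4 ⊗ -5)) ⊕ ((3 ⊗ -2) ⊗ (-2 ⊕ 6))) = -10

Expand innermost to outermost. Recall ⊕ takes the minimum of its arguments and ⊗ takes their sum. Working out the expression (((-1 ⊕ 9) ⊗ (-4 ⊗ -5)) ⊕ ((3 ⊗ -2) ⊗ (-2 ⊕ 6))) gives -10.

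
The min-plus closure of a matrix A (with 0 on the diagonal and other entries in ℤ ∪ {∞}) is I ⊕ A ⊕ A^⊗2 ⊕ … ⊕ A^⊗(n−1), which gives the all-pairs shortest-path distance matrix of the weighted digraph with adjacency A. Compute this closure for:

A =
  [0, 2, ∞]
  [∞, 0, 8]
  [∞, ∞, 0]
Closure =
  [0, 2, 10]
  [∞, 0, 8]
  [∞, ∞, 0]

This is the Floyd-Warshall all-pairs shortest-path computation. For each intermediate vertex k = 0, 1, …, 2, update dist[i][j] ← min(dist[i][j], dist[i][k] + dist[k][j]). The final matrix gives, for each (i, j), the minimum total weight of any directed path from i to j (possibly empty when i = j).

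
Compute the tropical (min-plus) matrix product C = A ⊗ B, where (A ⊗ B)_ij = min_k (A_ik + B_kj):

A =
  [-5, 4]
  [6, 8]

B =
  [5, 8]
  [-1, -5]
A ⊗ B =
  [0, -1]
  [7, 3]

Apply the min-plus product entry-by-entry:
  C[0][0] = min over k of (A[0][0] + B[0][0] = -5 + 5 = 0, A[0][1] + B[1][0] = 4 + -1 = 3) = 0 (attained at k = 0)
  C[0][1] = min over k of (A[0][0] + B[0][1] = -5 + 8 = 3, A[0][1] + B[1][1] = 4 + -5 = -1) = -1 (attained at k = 1)
  C[1][0] = min over k of (A[1][0] + B[0][0] = 6 + 5 = 11, A[1][1] + B[1][0] = 8 + -1 = 7) = 7 (attained at k = 1)
  C[1][1] = min over k of (A[1][0] + B[0][1] = 6 + 8 = 14, A[1][1] + B[1][1] = 8 + -5 = 3) = 3 (attained at k = 1)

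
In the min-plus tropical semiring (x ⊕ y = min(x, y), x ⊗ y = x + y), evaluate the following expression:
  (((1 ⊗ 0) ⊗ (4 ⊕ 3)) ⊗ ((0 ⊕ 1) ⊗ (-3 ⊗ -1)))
(((1 ⊗ 0) ⊗ (4 ⊕ 3)) ⊗ ((0 ⊕ 1) ⊗ (-3 ⊗ -1))) = 0

Expand innermost to outermost. Recall ⊕ takes the minimum of its arguments and ⊗ takes their sum. Working out the expression (((1 ⊗ 0) ⊗ (4 ⊕ 3)) ⊗ ((0 ⊕ 1) ⊗ (-3 ⊗ -1))) gives 0.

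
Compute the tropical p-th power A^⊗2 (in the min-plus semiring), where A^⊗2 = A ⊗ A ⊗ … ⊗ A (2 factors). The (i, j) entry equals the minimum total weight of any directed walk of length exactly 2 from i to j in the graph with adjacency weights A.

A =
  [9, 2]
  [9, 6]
A^⊗2 =
  [11, 8]
  [15, 11]

Each entry (A^⊗2)_ij equals the minimum over all length-2 walks i = v_0 → v_1 → … → v_2 = j of Σ_t A[v_t][v_{t+1}]. For example, for (i, j) = (0, 1) we minimise over 2 possible intermediate vertex sequences; the minimum is 8, attained along the walk 0 → 1 → 1.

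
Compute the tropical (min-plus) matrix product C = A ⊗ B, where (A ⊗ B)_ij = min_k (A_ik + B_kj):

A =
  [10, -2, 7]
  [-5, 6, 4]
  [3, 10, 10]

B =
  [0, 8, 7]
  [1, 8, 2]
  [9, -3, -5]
A ⊗ B =
  [-1, 4, 0]
  [-5, 1, -1]
  [3, 7, 5]

Apply the min-plus product entry-by-entry:
  C[0][0] = min over k of (A[0][0] + B[0][0] = 10 + 0 = 10, A[0][1] + B[1][0] = -2 + 1 = -1, A[0][2] + B[2][0] = 7 + 9 = 16) = -1 (attained at k = 1)
  C[0][1] = min over k of (A[0][0] + B[0][1] = 10 + 8 = 18, A[0][1] + B[1][1] = -2 + 8 = 6, A[0][2] + B[2][1] = 7 + -3 = 4) = 4 (attained at k = 2)
  C[0][2] = min over k of (A[0][0] + B[0][2] = 10 + 7 = 17, A[0][1] + B[1][2] = -2 + 2 = 0, A[0][2] + B[2][2] = 7 + -5 = 2) = 0 (attained at k = 1)
  C[1][0] = min over k of (A[1][0] + B[0][0] = -5 + 0 = -5, A[1][1] + B[1][0] = 6 + 1 = 7, A[1][2] + B[2][0] = 4 + 9 = 13) = -5 (attained at k = 0)
  C[1][1] = min over k of (A[1][0] + B[0][1] = -5 + 8 = 3, A[1][1] + B[1][1] = 6 + 8 = 14, A[1][2] + B[2][1] = 4 + -3 = 1) = 1 (attained at k = 2)
  C[1][2] = min over k of (A[1][0] + B[0][2] = -5 + 7 = 2, A[1][1] + B[1][2] = 6 + 2 = 8, A[1][2] + B[2][2] = 4 + -5 = -1) = -1 (attained at k = 2)
  C[2][0] = min over k of (A[2][0] + B[0][0] = 3 + 0 = 3, A[2][1] + B[1][0] = 10 + 1 = 11, A[2][2] + B[2][0] = 10 + 9 = 19) = 3 (attained at k = 0)
  C[2][1] = min over k of (A[2][0] + B[0][1] = 3 + 8 = 11, A[2][1] + B[1][1] = 10 + 8 = 18, A[2][2] + B[2][1] = 10 + -3 = 7) = 7 (attained at k = 2)
  C[2][2] = min over k of (A[2][0] + B[0][2] = 3 + 7 = 10, A[2][1] + B[1][2] = 10 + 2 = 12, A[2][2] + B[2][2] = 10 + -5 = 5) = 5 (attained at k = 2)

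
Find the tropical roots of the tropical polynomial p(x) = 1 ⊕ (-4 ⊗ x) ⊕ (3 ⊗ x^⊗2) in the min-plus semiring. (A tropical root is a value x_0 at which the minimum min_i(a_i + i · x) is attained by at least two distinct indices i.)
Roots: {-7, 5}

Each tropical root is a break point of the lower envelope of the lines y = a_i + i · x (there are 3 lines, with slopes 0, 1, ..., 2). Only the lines that attain the minimum somewhere contribute to roots; other lines are dominated. Here the surviving (envelope) indices are i = 2, i = 1, i = 0.
Intersections between consecutive envelope lines give the roots: for adjacent envelope indices i < j the intersection is x = (a_i − a_j) / (j − i). Reading off the sorted break points: {-7, 5}.
Verification: at each break x_0, at least two indices attain the minimum of min_i(a_i + i · x_0).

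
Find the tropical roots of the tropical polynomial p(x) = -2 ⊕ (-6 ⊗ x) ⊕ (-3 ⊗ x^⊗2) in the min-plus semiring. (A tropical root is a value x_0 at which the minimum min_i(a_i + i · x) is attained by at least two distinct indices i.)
Roots: {-3, 4}

Each tropical root is a break point of the lower envelope of the lines y = a_i + i · x (there are 3 lines, with slopes 0, 1, ..., 2). Only the lines that attain the minimum somewhere contribute to roots; other lines are dominated. Here the surviving (envelope) indices are i = 2, i = 1, i = 0.
Intersections between consecutive envelope lines give the roots: for adjacent envelope indices i < j the intersection is x = (a_i − a_j) / (j − i). Reading off the sorted break points: {-3, 4}.
Verification: at each break x_0, at least two indices attain the minimum of min_i(a_i + i · x_0).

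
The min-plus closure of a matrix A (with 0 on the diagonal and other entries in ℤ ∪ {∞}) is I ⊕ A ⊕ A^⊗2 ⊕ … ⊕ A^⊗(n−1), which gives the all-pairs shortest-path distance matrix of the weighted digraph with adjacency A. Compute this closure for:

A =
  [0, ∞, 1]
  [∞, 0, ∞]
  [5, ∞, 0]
Closure =
  [0, ∞, 1]
  [∞, 0, ∞]
  [5, ∞, 0]

This is the Floyd-Warshall all-pairs shortest-path computation. For each intermediate vertex k = 0, 1, …, 2, update dist[i][j] ← min(dist[i][j], dist[i][k] + dist[k][j]). The final matrix gives, for each (i, j), the minimum total weight of any directed path from i to j (possibly empty when i = j).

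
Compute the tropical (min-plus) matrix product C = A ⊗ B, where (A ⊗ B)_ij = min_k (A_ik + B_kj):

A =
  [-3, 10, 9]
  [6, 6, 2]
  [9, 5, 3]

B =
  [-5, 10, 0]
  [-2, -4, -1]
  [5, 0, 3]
A ⊗ B =
  [-8, 6, -3]
  [1, 2, 5]
  [3, 1, 4]

Apply the min-plus product entry-by-entry:
  C[0][0] = min over k of (A[0][0] + B[0][0] = -3 + -5 = -8, A[0][1] + B[1][0] = 10 + -2 = 8, A[0][2] + B[2][0] = 9 + 5 = 14) = -8 (attained at k = 0)
  C[0][1] = min over k of (A[0][0] + B[0][1] = -3 + 10 = 7, A[0][1] + B[1][1] = 10 + -4 = 6, A[0][2] + B[2][1] = 9 + 0 = 9) = 6 (attained at k = 1)
  C[0][2] = min over k of (A[0][0] + B[0][2] = -3 + 0 = -3, A[0][1] + B[1][2] = 10 + -1 = 9, A[0][2] + B[2][2] = 9 + 3 = 12) = -3 (attained at k = 0)
  C[1][0] = min over k of (A[1][0] + B[0][0] = 6 + -5 = 1, A[1][1] + B[1][0] = 6 + -2 = 4, A[1][2] + B[2][0] = 2 + 5 = 7) = 1 (attained at k = 0)
  C[1][1] = min over k of (A[1][0] + B[0][1] = 6 + 10 = 16, A[1][1] + B[1][1] = 6 + -4 = 2, A[1][2] + B[2][1] = 2 + 0 = 2) = 2 (attained at k = 1)
  C[1][2] = min over k of (A[1][0] + B[0][2] = 6 + 0 = 6, A[1][1] + B[1][2] = 6 + -1 = 5, A[1][2] + B[2][2] = 2 + 3 = 5) = 5 (attained at k = 1)
  C[2][0] = min over k of (A[2][0] + B[0][0] = 9 + -5 = 4, A[2][1] + B[1][0] = 5 + -2 = 3, A[2][2] + B[2][0] = 3 + 5 = 8) = 3 (attained at k = 1)
  C[2][1] = min over k of (A[2][0] + B[0][1] = 9 + 10 = 19, A[2][1] + B[1][1] = 5 + -4 = 1, A[2][2] + B[2][1] = 3 + 0 = 3) = 1 (attained at k = 1)
  C[2][2] = min over k of (A[2][0] + B[0][2] = 9 + 0 = 9, A[2][1] + B[1][2] = 5 + -1 = 4, A[2][2] + B[2][2] = 3 + 3 = 6) = 4 (attained at k = 1)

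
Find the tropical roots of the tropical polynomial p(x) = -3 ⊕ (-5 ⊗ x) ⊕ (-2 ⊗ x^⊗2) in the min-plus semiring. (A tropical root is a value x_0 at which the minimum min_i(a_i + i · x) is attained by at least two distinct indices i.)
Roots: {-3, 2}

Each tropical root is a break point of the lower envelope of the lines y = a_i + i · x (there are 3 lines, with slopes 0, 1, ..., 2). Only the lines that attain the minimum somewhere contribute to roots; other lines are dominated. Here the surviving (envelope) indices are i = 2, i = 1, i = 0.
Intersections between consecutive envelope lines give the roots: for adjacent envelope indices i < j the intersection is x = (a_i − a_j) / (j − i). Reading off the sorted break points: {-3, 2}.
Verification: at each break x_0, at least two indices attain the minimum of min_i(a_i + i · x_0).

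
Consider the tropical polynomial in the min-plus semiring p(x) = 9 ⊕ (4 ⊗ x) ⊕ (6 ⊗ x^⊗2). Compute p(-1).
p(-1) = 3

A tropical monomial a ⊗ x^⊗i evaluates to a + i · x. Evaluating each term at x = -1:
  Term 0 contributes 9 + 0 · -1 = 9
  Term 1 contributes 4 + 1 · -1 = 3
  Term 2 contributes 6 + 2 · -1 = 4
p(-1) = ⊕ of these = min[9, 3, 4] = 3.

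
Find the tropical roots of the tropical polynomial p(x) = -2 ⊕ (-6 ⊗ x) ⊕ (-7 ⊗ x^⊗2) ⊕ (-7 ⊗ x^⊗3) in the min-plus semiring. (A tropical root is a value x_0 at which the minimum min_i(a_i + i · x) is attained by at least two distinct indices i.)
Roots: {0, 1, 4}

Each tropical root is a break point of the lower envelope of the lines y = a_i + i · x (there are 4 lines, with slopes 0, 1, ..., 3). Only the lines that attain the minimum somewhere contribute to roots; other lines are dominated. Here the surviving (envelope) indices are i = 3, i = 2, i = 1, i = 0.
Intersections between consecutive envelope lines give the roots: for adjacent envelope indices i < j the intersection is x = (a_i − a_j) / (j − i). Reading off the sorted break points: {0, 1, 4}.
Verification: at each break x_0, at least two indices attain the minimum of min_i(a_i + i · x_0).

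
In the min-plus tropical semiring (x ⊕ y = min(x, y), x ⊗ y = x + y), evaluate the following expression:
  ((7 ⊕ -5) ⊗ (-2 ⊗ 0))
((7 ⊕ -5) ⊗ (-2 ⊗ 0)) = -7

Expand innermost to outermost. Recall ⊕ takes the minimum of its arguments and ⊗ takes their sum. Working out the expression ((7 ⊕ -5) ⊗ (-2 ⊗ 0)) gives -7.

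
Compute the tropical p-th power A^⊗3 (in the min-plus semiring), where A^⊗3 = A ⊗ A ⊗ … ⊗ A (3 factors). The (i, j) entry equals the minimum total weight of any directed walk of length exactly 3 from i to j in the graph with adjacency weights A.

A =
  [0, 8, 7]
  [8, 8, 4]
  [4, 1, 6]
A^⊗3 =
  [0, 8, 7]
  [8, 11, 9]
  [4, 6, 11]

Each entry (A^⊗3)_ij equals the minimum over all length-3 walks i = v_0 → v_1 → … → v_3 = j of Σ_t A[v_t][v_{t+1}]. For example, for (i, j) = (0, 2) we minimise over 9 possible intermediate vertex sequences; the minimum is 7, attained along the walk 0 → 0 → 0 → 2.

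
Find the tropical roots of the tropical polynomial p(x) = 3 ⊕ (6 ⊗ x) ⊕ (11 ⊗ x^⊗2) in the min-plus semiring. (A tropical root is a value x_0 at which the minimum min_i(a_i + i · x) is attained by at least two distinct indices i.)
Roots: {-5, -3}

Each tropical root is a break point of the lower envelope of the lines y = a_i + i · x (there are 3 lines, with slopes 0, 1, ..., 2). Only the lines that attain the minimum somewhere contribute to roots; other lines are dominated. Here the surviving (envelope) indices are i = 2, i = 1, i = 0.
Intersections between consecutive envelope lines give the roots: for adjacent envelope indices i < j the intersection is x = (a_i − a_j) / (j − i). Reading off the sorted break points: {-5, -3}.
Verification: at each break x_0, at least two indices attain the minimum of min_i(a_i + i · x_0).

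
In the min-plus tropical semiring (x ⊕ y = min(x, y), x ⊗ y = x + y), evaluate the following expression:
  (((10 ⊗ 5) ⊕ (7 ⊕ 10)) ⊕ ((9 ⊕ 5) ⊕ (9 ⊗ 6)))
(((10 ⊗ 5) ⊕ (7 ⊕ 10)) ⊕ ((9 ⊕ 5) ⊕ (9 ⊗ 6))) = 5

Expand innermost to outermost. Recall ⊕ takes the minimum of its arguments and ⊗ takes their sum. Working out the expression (((10 ⊗ 5) ⊕ (7 ⊕ 10)) ⊕ ((9 ⊕ 5) ⊕ (9 ⊗ 6))) gives 5.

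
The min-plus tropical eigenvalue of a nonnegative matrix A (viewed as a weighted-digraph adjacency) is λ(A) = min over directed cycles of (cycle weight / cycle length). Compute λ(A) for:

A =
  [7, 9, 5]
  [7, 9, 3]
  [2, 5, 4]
λ(A) = 7/2

Enumerate directed cycles and compute their means (weight / length). Sample:
  cycle 0 → 0: weight = 7, length = 1, mean = 7/1 ≈ 7.000
  cycle 1 → 1: weight = 9, length = 1, mean = 9/1 ≈ 9.000
  cycle 2 → 2: weight = 4, length = 1, mean = 4/1 ≈ 4.000
  cycle 0 → 1 → 0: weight = 16, length = 2, mean = 16/2 ≈ 8.000
  cycle 0 → 2 → 0: weight = 7, length = 2, mean = 7/2 ≈ 3.500
  cycle 1 → 0 → 1: weight = 16, length = 2, mean = 16/2 ≈ 8.000
Minimum mean = 3.500, attained e.g. along the cycle 0 → 2 → 0 with weight 7 and length 2. So λ(A) = 7/2 = 7/2.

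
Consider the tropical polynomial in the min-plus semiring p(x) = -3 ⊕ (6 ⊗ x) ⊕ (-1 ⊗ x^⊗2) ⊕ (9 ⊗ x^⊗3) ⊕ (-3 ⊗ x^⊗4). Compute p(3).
p(3) = -3

A tropical monomial a ⊗ x^⊗i evaluates to a + i · x. Evaluating each term at x = 3:
  Term 0 contributes -3 + 0 · 3 = -3
  Term 1 contributes 6 + 1 · 3 = 9
  Term 2 contributes -1 + 2 · 3 = 5
  Term 3 contributes 9 + 3 · 3 = 18
  Term 4 contributes -3 + 4 · 3 = 9
p(3) = ⊕ of these = min[-3, 9, 5, 18, 9] = -3.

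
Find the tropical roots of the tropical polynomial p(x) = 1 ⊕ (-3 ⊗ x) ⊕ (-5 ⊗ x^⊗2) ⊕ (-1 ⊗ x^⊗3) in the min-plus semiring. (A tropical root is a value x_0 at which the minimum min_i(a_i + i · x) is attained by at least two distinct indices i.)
Roots: {-4, 2, 4}

Each tropical root is a break point of the lower envelope of the lines y = a_i + i · x (there are 4 lines, with slopes 0, 1, ..., 3). Only the lines that attain the minimum somewhere contribute to roots; other lines are dominated. Here the surviving (envelope) indices are i = 3, i = 2, i = 1, i = 0.
Intersections between consecutive envelope lines give the roots: for adjacent envelope indices i < j the intersection is x = (a_i − a_j) / (j − i). Reading off the sorted break points: {-4, 2, 4}.
Verification: at each break x_0, at least two indices attain the minimum of min_i(a_i + i · x_0).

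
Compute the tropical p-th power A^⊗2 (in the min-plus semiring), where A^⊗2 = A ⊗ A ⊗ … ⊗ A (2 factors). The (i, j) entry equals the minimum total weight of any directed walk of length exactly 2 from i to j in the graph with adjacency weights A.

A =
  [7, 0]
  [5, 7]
A^⊗2 =
  [5, 7]
  [12, 5]

Each entry (A^⊗2)_ij equals the minimum over all length-2 walks i = v_0 → v_1 → … → v_2 = j of Σ_t A[v_t][v_{t+1}]. For example, for (i, j) = (0, 1) we minimise over 2 possible intermediate vertex sequences; the minimum is 7, attained along the walk 0 → 0 → 1.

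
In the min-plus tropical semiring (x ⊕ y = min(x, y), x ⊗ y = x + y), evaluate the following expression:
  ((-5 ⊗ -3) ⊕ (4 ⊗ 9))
((-5 ⊗ -3) ⊕ (4 ⊗ 9)) = -8

Expand innermost to outermost. Recall ⊕ takes the minimum of its arguments and ⊗ takes their sum. Working out the expression ((-5 ⊗ -3) ⊕ (4 ⊗ 9)) gives -8.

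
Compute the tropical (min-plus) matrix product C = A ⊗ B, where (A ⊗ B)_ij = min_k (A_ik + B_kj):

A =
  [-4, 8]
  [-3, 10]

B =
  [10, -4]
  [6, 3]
A ⊗ B =
  [6, -8]
  [7, -7]

Apply the min-plus product entry-by-entry:
  C[0][0] = min over k of (A[0][0] + B[0][0] = -4 + 10 = 6, A[0][1] + B[1][0] = 8 + 6 = 14) = 6 (attained at k = 0)
  C[0][1] = min over k of (A[0][0] + B[0][1] = -4 + -4 = -8, A[0][1] + B[1][1] = 8 + 3 = 11) = -8 (attained at k = 0)
  C[1][0] = min over k of (A[1][0] + B[0][0] = -3 + 10 = 7, A[1][1] + B[1][0] = 10 + 6 = 16) = 7 (attained at k = 0)
  C[1][1] = min over k of (A[1][0] + B[0][1] = -3 + -4 = -7, A[1][1] + B[1][1] = 10 + 3 = 13) = -7 (attained at k = 0)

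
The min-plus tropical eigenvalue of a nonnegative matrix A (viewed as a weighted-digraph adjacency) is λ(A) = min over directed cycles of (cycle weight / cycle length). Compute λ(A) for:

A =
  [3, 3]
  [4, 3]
λ(A) = 3

Enumerate directed cycles and compute their means (weight / length). Sample:
  cycle 0 → 0: weight = 3, length = 1, mean = 3/1 ≈ 3.000
  cycle 1 → 1: weight = 3, length = 1, mean = 3/1 ≈ 3.000
  cycle 0 → 1 → 0: weight = 7, length = 2, mean = 7/2 ≈ 3.500
  cycle 1 → 0 → 1: weight = 7, length = 2, mean = 7/2 ≈ 3.500
Minimum mean = 3.000, attained e.g. along the cycle 0 → 0 with weight 3 and length 1. So λ(A) = 3/1 = 3.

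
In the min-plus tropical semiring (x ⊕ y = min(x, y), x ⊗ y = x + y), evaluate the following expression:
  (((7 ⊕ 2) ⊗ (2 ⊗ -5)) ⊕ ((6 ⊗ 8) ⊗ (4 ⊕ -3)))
(((7 ⊕ 2) ⊗ (2 ⊗ -5)) ⊕ ((6 ⊗ 8) ⊗ (4 ⊕ -3))) = -1

Expand innermost to outermost. Recall ⊕ takes the minimum of its arguments and ⊗ takes their sum. Working out the expression (((7 ⊕ 2) ⊗ (2 ⊗ -5)) ⊕ ((6 ⊗ 8) ⊗ (4 ⊕ -3))) gives -1.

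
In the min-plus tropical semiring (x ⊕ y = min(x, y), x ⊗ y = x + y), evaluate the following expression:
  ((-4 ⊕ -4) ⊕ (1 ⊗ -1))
((-4 ⊕ -4) ⊕ (1 ⊗ -1)) = -4

Expand innermost to outermost. Recall ⊕ takes the minimum of its arguments and ⊗ takes their sum. Working out the expression ((-4 ⊕ -4) ⊕ (1 ⊗ -1)) gives -4.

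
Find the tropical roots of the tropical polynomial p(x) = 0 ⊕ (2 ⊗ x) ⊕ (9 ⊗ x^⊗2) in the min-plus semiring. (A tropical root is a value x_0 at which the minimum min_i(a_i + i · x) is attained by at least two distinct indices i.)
Roots: {-7, -2}

Each tropical root is a break point of the lower envelope of the lines y = a_i + i · x (there are 3 lines, with slopes 0, 1, ..., 2). Only the lines that attain the minimum somewhere contribute to roots; other lines are dominated. Here the surviving (envelope) indices are i = 2, i = 1, i = 0.
Intersections between consecutive envelope lines give the roots: for adjacent envelope indices i < j the intersection is x = (a_i − a_j) / (j − i). Reading off the sorted break points: {-7, -2}.
Verification: at each break x_0, at least two indices attain the minimum of min_i(a_i + i · x_0).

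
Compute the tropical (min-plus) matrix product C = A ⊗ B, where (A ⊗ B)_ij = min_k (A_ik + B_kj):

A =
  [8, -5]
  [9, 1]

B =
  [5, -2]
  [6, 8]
A ⊗ B =
  [1, 3]
  [7, 7]

Apply the min-plus product entry-by-entry:
  C[0][0] = min over k of (A[0][0] + B[0][0] = 8 + 5 = 13, A[0][1] + B[1][0] = -5 + 6 = 1) = 1 (attained at k = 1)
  C[0][1] = min over k of (A[0][0] + B[0][1] = 8 + -2 = 6, A[0][1] + B[1][1] = -5 + 8 = 3) = 3 (attained at k = 1)
  C[1][0] = min over k of (A[1][0] + B[0][0] = 9 + 5 = 14, A[1][1] + B[1][0] = 1 + 6 = 7) = 7 (attained at k = 1)
  C[1][1] = min over k of (A[1][0] + B[0][1] = 9 + -2 = 7, A[1][1] + B[1][1] = 1 + 8 = 9) = 7 (attained at k = 0)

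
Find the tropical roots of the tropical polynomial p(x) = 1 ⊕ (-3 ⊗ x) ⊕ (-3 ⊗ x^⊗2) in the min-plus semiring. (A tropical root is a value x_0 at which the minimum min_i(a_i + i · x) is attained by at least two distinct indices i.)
Roots: {0, 4}

Each tropical root is a break point of the lower envelope of the lines y = a_i + i · x (there are 3 lines, with slopes 0, 1, ..., 2). Only the lines that attain the minimum somewhere contribute to roots; other lines are dominated. Here the surviving (envelope) indices are i = 2, i = 1, i = 0.
Intersections between consecutive envelope lines give the roots: for adjacent envelope indices i < j the intersection is x = (a_i − a_j) / (j − i). Reading off the sorted break points: {0, 4}.
Verification: at each break x_0, at least two indices attain the minimum of min_i(a_i + i · x_0).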